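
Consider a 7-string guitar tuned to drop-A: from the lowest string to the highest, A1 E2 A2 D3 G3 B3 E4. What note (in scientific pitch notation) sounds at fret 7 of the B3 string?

F#4

The open B3 string plus 7 semitones: B–C–C#–D–D#–E–F–F#.
The walk passes from B into C once, so the octave number goes from 3 to 4.
(Equivalently spelled Gb4.)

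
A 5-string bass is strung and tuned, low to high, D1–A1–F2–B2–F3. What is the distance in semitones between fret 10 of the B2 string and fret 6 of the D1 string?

B2 at fret 10 → A3 (MIDI 57); D1 at fret 6 → A♭1 (MIDI 32).
57 − 32 = 25, so the two pitches are 25 semitones apart, with A3 the higher.

25 semitones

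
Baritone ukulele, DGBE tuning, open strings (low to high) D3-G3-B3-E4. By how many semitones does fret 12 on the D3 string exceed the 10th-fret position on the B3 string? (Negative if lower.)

D3 at fret 12 → D4 (MIDI 62); B3 at fret 10 → A4 (MIDI 69).
62 − 69 = -7, so the two pitches are 7 semitones apart.

-7 semitones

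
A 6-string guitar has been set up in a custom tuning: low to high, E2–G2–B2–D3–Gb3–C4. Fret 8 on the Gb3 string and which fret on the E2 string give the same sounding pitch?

Gb3 at fret 8 is Gb3 + 8 semitones = D4.
The open E2 string is 14 semitones below the open Gb3, so the same pitch on the E2 string lies at fret 8 + 14 = 22.

22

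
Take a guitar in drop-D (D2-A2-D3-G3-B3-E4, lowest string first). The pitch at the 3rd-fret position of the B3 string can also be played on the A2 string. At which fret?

17

Fret 3 on B3 is MIDI 59 + 3 = 62 (D4). On the A2 string (open MIDI 45), that pitch is 62 − 45 = fret 17.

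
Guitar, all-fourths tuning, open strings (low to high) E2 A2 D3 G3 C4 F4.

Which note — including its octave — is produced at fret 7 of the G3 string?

The open G3 string plus 7 semitones: G–G#–A–A#–B–C–C#–D.
The walk passes from B into C once, so the octave number goes from 3 to 4.

D4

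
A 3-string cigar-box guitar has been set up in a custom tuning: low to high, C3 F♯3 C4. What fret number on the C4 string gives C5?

12

C5 is 12 semitones above the open C4 (C–C#–D–D#–…–A#–B–C), so it sits at fret 12.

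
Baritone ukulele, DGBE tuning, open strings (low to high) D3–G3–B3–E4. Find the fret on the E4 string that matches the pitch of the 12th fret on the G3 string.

Fret 12 on G3 is MIDI 55 + 12 = 67 (G4). On the E4 string (open MIDI 64), that pitch is 67 − 64 = fret 3.

3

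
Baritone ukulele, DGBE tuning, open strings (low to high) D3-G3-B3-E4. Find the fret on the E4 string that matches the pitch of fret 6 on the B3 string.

1

B3 at fret 6 is B3 + 6 semitones = F4.
The open E4 string is 5 semitones above the open B3, so the same pitch on the E4 string lies at fret 6 − 5 = 1.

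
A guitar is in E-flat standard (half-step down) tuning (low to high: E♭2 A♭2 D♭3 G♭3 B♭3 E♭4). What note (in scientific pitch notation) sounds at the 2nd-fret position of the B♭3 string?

The open B♭3 string plus 2 semitones: Bb–B–C.
The walk passes from B into C once, so the octave number goes from 3 to 4.

C4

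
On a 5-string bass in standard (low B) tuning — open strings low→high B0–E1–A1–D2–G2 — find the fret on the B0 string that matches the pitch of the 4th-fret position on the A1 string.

A1 at fret 4 is A1 + 4 semitones = C#2.
The open B0 string is 10 semitones below the open A1, so the same pitch on the B0 string lies at fret 4 + 10 = 14.

14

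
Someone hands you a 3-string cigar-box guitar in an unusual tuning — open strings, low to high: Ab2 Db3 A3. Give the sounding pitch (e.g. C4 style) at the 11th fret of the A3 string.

Ab4

A3 is MIDI 57. Adding 11 gives 68, which is Ab4.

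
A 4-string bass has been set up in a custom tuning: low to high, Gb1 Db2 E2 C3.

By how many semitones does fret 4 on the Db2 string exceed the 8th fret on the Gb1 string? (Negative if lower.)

Db2 at fret 4 → F2 (MIDI 41); Gb1 at fret 8 → D2 (MIDI 38).
41 − 38 = 3, so the two pitches are 3 semitones apart.

3 semitones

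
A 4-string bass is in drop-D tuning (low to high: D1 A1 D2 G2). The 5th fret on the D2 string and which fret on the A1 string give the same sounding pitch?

Fret 5 on D2 is MIDI 38 + 5 = 43 (G2). On the A1 string (open MIDI 33), that pitch is 43 − 33 = fret 10.

10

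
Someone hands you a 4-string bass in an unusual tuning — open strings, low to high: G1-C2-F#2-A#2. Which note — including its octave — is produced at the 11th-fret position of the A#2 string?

A3

A#2 is MIDI 46. Adding 11 gives 57, which is A3.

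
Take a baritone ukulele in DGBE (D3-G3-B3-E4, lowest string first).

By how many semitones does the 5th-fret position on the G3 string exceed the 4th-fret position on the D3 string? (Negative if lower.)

6 semitones

G3 at fret 5 → C4 (MIDI 60); D3 at fret 4 → F♯3 (MIDI 54).
60 − 54 = 6, so the two pitches are 6 semitones apart.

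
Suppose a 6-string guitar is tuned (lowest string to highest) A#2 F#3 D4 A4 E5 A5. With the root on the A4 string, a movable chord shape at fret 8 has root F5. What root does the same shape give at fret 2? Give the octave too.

Moving from fret 8 to fret 2 shifts the root by -6 semitones.
F5 down 6 semitones is B4.

B4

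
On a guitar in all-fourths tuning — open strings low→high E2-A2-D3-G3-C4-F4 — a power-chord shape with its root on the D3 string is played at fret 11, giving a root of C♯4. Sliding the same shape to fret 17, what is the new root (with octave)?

Moving from fret 11 to fret 17 shifts the root by 6 semitones.
C♯4 up 6 semitones is G4.

G4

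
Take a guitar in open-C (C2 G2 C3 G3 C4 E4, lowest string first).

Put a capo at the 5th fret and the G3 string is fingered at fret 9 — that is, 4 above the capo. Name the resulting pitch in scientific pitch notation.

The capo raises the open G3 by 5 semitones to C4; fretting 4 more gives G3 + 5 + 4 = G3 + 9 semitones = E4.

E4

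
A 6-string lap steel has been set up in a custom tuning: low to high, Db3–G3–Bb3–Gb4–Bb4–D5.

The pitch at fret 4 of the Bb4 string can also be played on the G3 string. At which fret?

Fret 4 on Bb4 is MIDI 70 + 4 = 74 (D5). On the G3 string (open MIDI 55), that pitch is 74 − 55 = fret 19.

19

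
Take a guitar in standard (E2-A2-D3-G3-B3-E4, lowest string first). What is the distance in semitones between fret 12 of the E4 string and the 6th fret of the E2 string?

30 semitones

E4 at fret 12 → E5 (MIDI 76); E2 at fret 6 → A#2 (MIDI 46).
76 − 46 = 30, so the two pitches are 30 semitones apart, with E5 the higher.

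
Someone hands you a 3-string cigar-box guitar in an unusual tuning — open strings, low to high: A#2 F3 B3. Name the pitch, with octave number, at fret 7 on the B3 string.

F#4

Each fret is one semitone, so B3 + 7 = F#4.
(Equivalently spelled Gb4.)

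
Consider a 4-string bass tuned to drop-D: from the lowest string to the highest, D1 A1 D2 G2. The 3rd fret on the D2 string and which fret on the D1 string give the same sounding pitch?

D2 at fret 3 is D2 + 3 semitones = F2.
The open D1 string is 12 semitones below the open D2, so the same pitch on the D1 string lies at fret 3 + 12 = 15.

15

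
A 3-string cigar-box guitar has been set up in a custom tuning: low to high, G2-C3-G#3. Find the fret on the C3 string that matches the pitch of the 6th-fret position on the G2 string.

G2 at fret 6 is G2 + 6 semitones = C#3.
The open C3 string is 5 semitones above the open G2, so the same pitch on the C3 string lies at fret 6 − 5 = 1.

1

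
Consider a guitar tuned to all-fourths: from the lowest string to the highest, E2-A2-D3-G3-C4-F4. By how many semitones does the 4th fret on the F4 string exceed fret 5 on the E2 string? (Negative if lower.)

F4 at fret 4 → A4 (MIDI 69); E2 at fret 5 → A2 (MIDI 45).
69 − 45 = 24, so the two pitches are 24 semitones apart.

24 semitones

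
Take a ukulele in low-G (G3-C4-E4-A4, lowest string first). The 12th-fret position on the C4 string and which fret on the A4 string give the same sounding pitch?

C4 at fret 12 is C4 + 12 semitones = C5.
The open A4 string is 9 semitones above the open C4, so the same pitch on the A4 string lies at fret 12 − 9 = 3.

3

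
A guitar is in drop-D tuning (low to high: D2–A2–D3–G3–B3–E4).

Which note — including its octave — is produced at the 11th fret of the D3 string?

The open D3 string plus 11 semitones: D–D#–E–F–…–B–C–C#.
The walk passes from B into C once, so the octave number goes from 3 to 4.

C#4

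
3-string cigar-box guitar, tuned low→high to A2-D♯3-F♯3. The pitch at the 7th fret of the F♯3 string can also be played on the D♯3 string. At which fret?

10

Fret 7 on F♯3 is MIDI 54 + 7 = 61 (C♯4). On the D♯3 string (open MIDI 51), that pitch is 61 − 51 = fret 10.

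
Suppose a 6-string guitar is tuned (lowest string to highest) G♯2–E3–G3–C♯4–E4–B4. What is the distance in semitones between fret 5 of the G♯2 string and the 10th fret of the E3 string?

G♯2 at fret 5 → C♯3 (MIDI 49); E3 at fret 10 → D4 (MIDI 62).
49 − 62 = -13, so the two pitches are 13 semitones apart, with D4 the higher.

13 semitones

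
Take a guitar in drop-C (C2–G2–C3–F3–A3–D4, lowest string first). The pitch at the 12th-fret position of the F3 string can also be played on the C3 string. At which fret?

17

Fret 12 on F3 is MIDI 53 + 12 = 65 (F4). On the C3 string (open MIDI 48), that pitch is 65 − 48 = fret 17.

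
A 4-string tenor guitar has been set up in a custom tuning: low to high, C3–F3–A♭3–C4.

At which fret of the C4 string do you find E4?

4

E4 is 4 semitones above the open C4 (C–Db–D–Eb–E), so it sits at fret 4.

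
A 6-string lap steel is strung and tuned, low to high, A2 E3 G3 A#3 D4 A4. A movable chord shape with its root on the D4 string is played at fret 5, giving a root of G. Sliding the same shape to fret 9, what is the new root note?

Moving from fret 5 to fret 9 shifts the root by 4 semitones.
G up 4 semitones is B.

B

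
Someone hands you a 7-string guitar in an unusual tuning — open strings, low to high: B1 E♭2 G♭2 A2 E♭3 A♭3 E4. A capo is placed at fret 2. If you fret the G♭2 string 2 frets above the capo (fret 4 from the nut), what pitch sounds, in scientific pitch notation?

The capo raises the open G♭2 by 2 semitones to A♭2; fretting 2 more gives G♭2 + 2 + 2 = G♭2 + 4 semitones = B♭2.
(Also written A♯.)

B♭2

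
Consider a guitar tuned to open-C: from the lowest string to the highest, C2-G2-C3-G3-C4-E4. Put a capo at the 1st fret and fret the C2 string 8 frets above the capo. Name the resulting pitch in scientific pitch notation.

A2

The capo raises the open C2 by 1 semitone to C#2; fretting 8 more gives C2 + 1 + 8 = C2 + 9 semitones = A2.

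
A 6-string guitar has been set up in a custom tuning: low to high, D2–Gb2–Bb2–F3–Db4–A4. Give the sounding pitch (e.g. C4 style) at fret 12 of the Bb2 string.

Bb3

Bb2 is MIDI 46. Adding 12 gives 58, which is Bb3.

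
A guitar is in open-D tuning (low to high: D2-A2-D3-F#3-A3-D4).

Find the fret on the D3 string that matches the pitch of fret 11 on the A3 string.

18

A3 at fret 11 is A3 + 11 semitones = G#4.
The open D3 string is 7 semitones below the open A3, so the same pitch on the D3 string lies at fret 11 + 7 = 18.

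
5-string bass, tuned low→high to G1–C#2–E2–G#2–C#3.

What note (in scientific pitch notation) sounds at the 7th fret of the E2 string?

B2

E2 is MIDI 40. Adding 7 gives 47, which is B2.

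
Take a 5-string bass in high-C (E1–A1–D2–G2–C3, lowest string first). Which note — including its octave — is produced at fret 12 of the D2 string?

Each fret is one semitone, so D2 + 12 = D3.

D3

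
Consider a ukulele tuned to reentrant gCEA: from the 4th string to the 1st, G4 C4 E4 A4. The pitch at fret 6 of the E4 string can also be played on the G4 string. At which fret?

Fret 6 on E4 is MIDI 64 + 6 = 70 (A#4). On the G4 string (open MIDI 67), that pitch is 70 − 67 = fret 3.

3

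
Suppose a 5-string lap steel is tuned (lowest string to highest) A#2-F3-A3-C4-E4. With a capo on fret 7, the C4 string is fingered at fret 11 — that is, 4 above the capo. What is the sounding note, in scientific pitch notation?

B4

The capo raises the open C4 by 7 semitones to G4; fretting 4 more gives C4 + 7 + 4 = C4 + 11 semitones = B4.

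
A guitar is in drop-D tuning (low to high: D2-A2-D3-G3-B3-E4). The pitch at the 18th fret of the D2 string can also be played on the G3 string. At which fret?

Fret 18 on D2 is MIDI 38 + 18 = 56 (G#3). On the G3 string (open MIDI 55), that pitch is 56 − 55 = fret 1.

1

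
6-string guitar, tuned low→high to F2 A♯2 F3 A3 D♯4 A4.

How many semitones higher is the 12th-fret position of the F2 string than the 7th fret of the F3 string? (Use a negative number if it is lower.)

F2 at fret 12 → F3 (MIDI 53); F3 at fret 7 → C4 (MIDI 60).
53 − 60 = -7, so the two pitches are 7 semitones apart.

-7 semitones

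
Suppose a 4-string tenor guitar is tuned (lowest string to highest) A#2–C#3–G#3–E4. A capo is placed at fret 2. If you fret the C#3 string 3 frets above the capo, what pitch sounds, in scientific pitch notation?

F#3

The capo raises the open C#3 by 2 semitones to D#3; fretting 3 more gives C#3 + 2 + 3 = C#3 + 5 semitones = F#3.
(Also written Gb.)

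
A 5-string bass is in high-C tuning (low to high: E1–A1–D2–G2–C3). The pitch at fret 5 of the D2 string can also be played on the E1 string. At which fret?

15

Fret 5 on D2 is MIDI 38 + 5 = 43 (G2). On the E1 string (open MIDI 28), that pitch is 43 − 28 = fret 15.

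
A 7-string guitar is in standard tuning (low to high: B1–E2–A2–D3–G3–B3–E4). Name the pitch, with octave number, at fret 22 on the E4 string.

E4 is MIDI 64. Adding 22 gives 86, which is D6.

D6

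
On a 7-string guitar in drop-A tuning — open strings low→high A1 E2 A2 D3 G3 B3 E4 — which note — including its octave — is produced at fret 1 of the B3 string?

C4

Each fret is one semitone, so B3 + 1 = C4.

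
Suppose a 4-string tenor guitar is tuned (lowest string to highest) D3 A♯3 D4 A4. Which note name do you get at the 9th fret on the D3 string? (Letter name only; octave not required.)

The open D3 string plus 9 semitones: D–D#–E–F–F#–G–G#–A–A#–B.

B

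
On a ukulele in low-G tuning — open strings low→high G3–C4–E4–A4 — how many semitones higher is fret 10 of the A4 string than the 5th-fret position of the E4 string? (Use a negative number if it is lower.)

10 semitones

A4 at fret 10 → G5 (MIDI 79); E4 at fret 5 → A4 (MIDI 69).
79 − 69 = 10, so the two pitches are 10 semitones apart.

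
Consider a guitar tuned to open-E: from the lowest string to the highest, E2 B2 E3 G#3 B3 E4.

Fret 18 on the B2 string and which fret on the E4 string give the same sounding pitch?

B2 at fret 18 is B2 + 18 semitones = F4.
The open E4 string is 17 semitones above the open B2, so the same pitch on the E4 string lies at fret 18 − 17 = 1.

1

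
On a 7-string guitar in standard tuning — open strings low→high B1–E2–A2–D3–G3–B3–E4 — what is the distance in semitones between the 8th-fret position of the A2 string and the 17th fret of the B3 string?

A2 at fret 8 → F3 (MIDI 53); B3 at fret 17 → E5 (MIDI 76).
53 − 76 = -23, so the two pitches are 23 semitones apart, with E5 the higher.

23 semitones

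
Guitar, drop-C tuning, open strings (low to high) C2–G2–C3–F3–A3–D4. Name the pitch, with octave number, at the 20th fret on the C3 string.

The open C3 string plus 20 semitones: C–C#–D–D#–…–F#–G–G#.
The walk passes from B into C once, so the octave number goes from 3 to 4.
(Equivalently spelled Ab4.)

G#4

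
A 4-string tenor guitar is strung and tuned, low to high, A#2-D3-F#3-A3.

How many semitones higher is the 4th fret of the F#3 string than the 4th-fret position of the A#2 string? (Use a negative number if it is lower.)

8 semitones

F#3 at fret 4 → A#3 (MIDI 58); A#2 at fret 4 → D3 (MIDI 50).
58 − 50 = 8, so the two pitches are 8 semitones apart.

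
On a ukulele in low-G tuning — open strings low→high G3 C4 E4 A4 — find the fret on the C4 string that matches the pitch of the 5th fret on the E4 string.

Fret 5 on E4 is MIDI 64 + 5 = 69 (A4). On the C4 string (open MIDI 60), that pitch is 69 − 60 = fret 9.

9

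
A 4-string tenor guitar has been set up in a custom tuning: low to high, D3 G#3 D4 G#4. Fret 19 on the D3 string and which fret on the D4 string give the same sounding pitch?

D3 at fret 19 is D3 + 19 semitones = A4.
The open D4 string is 12 semitones above the open D3, so the same pitch on the D4 string lies at fret 19 − 12 = 7.

7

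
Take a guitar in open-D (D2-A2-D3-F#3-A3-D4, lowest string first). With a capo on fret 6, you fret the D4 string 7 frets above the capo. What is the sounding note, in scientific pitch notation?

The capo raises the open D4 by 6 semitones to G#4; fretting 7 more gives D4 + 6 + 7 = D4 + 13 semitones = D#5.

D#5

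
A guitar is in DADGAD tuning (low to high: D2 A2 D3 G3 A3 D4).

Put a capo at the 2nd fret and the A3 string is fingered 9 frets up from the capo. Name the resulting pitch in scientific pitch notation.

The capo raises the open A3 by 2 semitones to B3; fretting 9 more gives A3 + 2 + 9 = A3 + 11 semitones = G#4.
(Also written Ab.)

G#4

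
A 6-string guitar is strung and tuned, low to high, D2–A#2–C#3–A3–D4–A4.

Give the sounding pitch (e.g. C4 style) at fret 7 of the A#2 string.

A#2 is MIDI 46. Adding 7 gives 53, which is F3.

F3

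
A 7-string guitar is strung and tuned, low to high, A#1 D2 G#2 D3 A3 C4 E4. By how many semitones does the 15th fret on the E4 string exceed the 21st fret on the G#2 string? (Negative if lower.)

E4 at fret 15 → G5 (MIDI 79); G#2 at fret 21 → F4 (MIDI 65).
79 − 65 = 14, so the two pitches are 14 semitones apart.

14 semitones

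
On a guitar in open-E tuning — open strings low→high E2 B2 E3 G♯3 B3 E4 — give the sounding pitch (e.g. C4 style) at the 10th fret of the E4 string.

The open E4 string plus 10 semitones: E–F–F#–G–…–C–C#–D.
The walk passes from B into C once, so the octave number goes from 4 to 5.

D5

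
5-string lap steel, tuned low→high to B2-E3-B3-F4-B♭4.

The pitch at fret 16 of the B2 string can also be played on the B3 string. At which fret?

Fret 16 on B2 is MIDI 47 + 16 = 63 (E♭4). On the B3 string (open MIDI 59), that pitch is 63 − 59 = fret 4.

4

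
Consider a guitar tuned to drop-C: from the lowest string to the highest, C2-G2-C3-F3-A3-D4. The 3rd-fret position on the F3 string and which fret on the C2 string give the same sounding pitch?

F3 at fret 3 is F3 + 3 semitones = G#3.
The open C2 string is 17 semitones below the open F3, so the same pitch on the C2 string lies at fret 3 + 17 = 20.

20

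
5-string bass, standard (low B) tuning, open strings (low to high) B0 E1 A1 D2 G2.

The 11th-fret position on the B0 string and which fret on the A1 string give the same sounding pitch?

1

Fret 11 on B0 is MIDI 23 + 11 = 34 (A#1). On the A1 string (open MIDI 33), that pitch is 34 − 33 = fret 1.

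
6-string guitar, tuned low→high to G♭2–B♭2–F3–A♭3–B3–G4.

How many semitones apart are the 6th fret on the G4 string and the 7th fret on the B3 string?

7 semitones

G4 at fret 6 → D♭5 (MIDI 73); B3 at fret 7 → G♭4 (MIDI 66).
73 − 66 = 7, so the two pitches are 7 semitones apart, with D♭5 the higher.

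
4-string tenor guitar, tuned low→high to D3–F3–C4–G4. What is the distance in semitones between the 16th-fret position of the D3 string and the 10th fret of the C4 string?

D3 at fret 16 → F♯4 (MIDI 66); C4 at fret 10 → A♯4 (MIDI 70).
66 − 70 = -4, so the two pitches are 4 semitones apart, with A♯4 the higher.

4 semitones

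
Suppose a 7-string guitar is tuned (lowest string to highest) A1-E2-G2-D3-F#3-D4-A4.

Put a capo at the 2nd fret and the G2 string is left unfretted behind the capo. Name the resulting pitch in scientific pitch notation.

The capo raises the open G2 by 2 semitones to A2; fretting 0 more gives G2 + 2 + 0 = G2 + 2 semitones = A2.

A2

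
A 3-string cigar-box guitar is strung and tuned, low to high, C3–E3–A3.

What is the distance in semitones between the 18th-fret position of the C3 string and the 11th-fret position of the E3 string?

C3 at fret 18 → F#4 (MIDI 66); E3 at fret 11 → D#4 (MIDI 63).
66 − 63 = 3, so the two pitches are 3 semitones apart, with F#4 the higher.

3 semitones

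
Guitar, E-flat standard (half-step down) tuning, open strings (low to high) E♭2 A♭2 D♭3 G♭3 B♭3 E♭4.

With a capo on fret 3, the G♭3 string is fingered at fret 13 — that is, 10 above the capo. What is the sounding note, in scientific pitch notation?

G4

The capo raises the open G♭3 by 3 semitones to A3; fretting 10 more gives G♭3 + 3 + 10 = G♭3 + 13 semitones = G4.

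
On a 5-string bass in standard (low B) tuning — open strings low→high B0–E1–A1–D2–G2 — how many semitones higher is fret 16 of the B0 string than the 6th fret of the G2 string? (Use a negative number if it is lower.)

B0 at fret 16 → D#2 (MIDI 39); G2 at fret 6 → C#3 (MIDI 49).
39 − 49 = -10, so the two pitches are 10 semitones apart.

-10 semitones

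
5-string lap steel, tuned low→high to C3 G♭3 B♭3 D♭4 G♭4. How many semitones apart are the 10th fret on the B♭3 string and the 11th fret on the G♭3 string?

3 semitones

B♭3 at fret 10 → A♭4 (MIDI 68); G♭3 at fret 11 → F4 (MIDI 65).
68 − 65 = 3, so the two pitches are 3 semitones apart, with A♭4 the higher.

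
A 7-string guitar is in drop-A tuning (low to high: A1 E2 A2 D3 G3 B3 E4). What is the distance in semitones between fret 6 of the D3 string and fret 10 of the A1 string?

13 semitones

D3 at fret 6 → G#3 (MIDI 56); A1 at fret 10 → G2 (MIDI 43).
56 − 43 = 13, so the two pitches are 13 semitones apart, with G#3 the higher.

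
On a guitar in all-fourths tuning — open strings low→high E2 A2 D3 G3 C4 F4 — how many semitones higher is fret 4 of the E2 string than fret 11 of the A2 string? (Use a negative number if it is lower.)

-12 semitones

E2 at fret 4 → G♯2 (MIDI 44); A2 at fret 11 → G♯3 (MIDI 56).
44 − 56 = -12, so the two pitches are 12 semitones apart.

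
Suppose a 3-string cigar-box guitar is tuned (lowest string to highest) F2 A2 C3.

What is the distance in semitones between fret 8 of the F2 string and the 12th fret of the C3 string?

F2 at fret 8 → C♯3 (MIDI 49); C3 at fret 12 → C4 (MIDI 60).
49 − 60 = -11, so the two pitches are 11 semitones apart, with C4 the higher.

11 semitones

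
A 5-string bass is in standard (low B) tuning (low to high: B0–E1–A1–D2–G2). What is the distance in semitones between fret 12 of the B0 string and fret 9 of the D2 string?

B0 at fret 12 → B1 (MIDI 35); D2 at fret 9 → B2 (MIDI 47).
35 − 47 = -12, so the two pitches are 12 semitones apart, with B2 the higher.

12 semitones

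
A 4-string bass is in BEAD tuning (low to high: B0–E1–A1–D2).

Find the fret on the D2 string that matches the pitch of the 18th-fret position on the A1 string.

A1 at fret 18 is A1 + 18 semitones = D#3.
The open D2 string is 5 semitones above the open A1, so the same pitch on the D2 string lies at fret 18 − 5 = 13.

13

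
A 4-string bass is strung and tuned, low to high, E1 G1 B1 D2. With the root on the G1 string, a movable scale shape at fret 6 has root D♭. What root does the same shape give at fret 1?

Moving from fret 6 to fret 1 shifts the root by -5 semitones.
D♭ down 5 semitones is A♭.

A♭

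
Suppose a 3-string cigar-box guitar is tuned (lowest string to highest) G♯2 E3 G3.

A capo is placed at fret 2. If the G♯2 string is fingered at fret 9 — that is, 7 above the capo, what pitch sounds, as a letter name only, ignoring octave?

The capo raises the open G♯2 by 2 semitones to A♯2; fretting 7 more gives G♯2 + 2 + 7 = G♯2 + 9 semitones, landing on F.

F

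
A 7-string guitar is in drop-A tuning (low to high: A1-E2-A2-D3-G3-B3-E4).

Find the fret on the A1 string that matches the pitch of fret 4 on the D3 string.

Fret 4 on D3 is MIDI 50 + 4 = 54 (F#3). On the A1 string (open MIDI 33), that pitch is 54 − 33 = fret 21.

21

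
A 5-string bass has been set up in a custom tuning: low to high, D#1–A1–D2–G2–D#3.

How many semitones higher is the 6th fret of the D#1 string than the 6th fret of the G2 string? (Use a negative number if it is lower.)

D#1 at fret 6 → A1 (MIDI 33); G2 at fret 6 → C#3 (MIDI 49).
33 − 49 = -16, so the two pitches are 16 semitones apart.

-16 semitones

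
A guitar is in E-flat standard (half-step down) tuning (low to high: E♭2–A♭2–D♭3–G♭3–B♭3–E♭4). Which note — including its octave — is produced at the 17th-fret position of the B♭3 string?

E♭5

B♭3 is MIDI 58. Adding 17 gives 75, which is E♭5.
(Equivalently spelled D♯5.)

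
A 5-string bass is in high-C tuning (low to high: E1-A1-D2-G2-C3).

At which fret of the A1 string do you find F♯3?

F♯3 is 21 semitones above the open A1 (A–A#–B–C–…–E–F–F#), so it sits at fret 21.

21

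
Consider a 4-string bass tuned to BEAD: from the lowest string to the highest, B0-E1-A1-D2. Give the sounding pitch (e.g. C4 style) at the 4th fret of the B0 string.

Each fret is one semitone, so B0 + 4 = D#1.
(Equivalently spelled Eb1.)

D#1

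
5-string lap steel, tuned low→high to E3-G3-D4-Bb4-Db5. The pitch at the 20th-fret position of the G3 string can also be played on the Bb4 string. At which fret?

Fret 20 on G3 is MIDI 55 + 20 = 75 (Eb5). On the Bb4 string (open MIDI 70), that pitch is 75 − 70 = fret 5.

5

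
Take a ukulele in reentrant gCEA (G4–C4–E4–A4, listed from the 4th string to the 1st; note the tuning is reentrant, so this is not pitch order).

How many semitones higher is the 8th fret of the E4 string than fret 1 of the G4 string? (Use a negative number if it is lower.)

E4 at fret 8 → C5 (MIDI 72); G4 at fret 1 → G#4 (MIDI 68).
72 − 68 = 4, so the two pitches are 4 semitones apart.

4 semitones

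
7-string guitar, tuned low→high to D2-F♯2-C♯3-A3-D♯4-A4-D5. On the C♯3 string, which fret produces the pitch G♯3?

G♯3 is 7 semitones above the open C♯3 (C#–D–D#–E–F–F#–G–G#), so it sits at fret 7.

7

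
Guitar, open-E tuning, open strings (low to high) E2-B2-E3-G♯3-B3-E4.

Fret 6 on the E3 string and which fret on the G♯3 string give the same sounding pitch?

E3 at fret 6 is E3 + 6 semitones = A♯3.
The open G♯3 string is 4 semitones above the open E3, so the same pitch on the G♯3 string lies at fret 6 − 4 = 2.

2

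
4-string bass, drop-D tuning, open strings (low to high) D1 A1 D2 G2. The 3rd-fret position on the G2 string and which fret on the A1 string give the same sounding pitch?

13

Fret 3 on G2 is MIDI 43 + 3 = 46 (A#2). On the A1 string (open MIDI 33), that pitch is 46 − 33 = fret 13.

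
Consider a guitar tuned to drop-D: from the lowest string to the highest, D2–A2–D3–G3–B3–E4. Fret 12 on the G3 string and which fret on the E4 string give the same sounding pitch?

Fret 12 on G3 is MIDI 55 + 12 = 67 (G4). On the E4 string (open MIDI 64), that pitch is 67 − 64 = fret 3.

3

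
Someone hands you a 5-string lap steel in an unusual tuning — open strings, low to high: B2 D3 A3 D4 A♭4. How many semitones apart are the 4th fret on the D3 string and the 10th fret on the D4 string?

D3 at fret 4 → G♭3 (MIDI 54); D4 at fret 10 → C5 (MIDI 72).
54 − 72 = -18, so the two pitches are 18 semitones apart, with C5 the higher.

18 semitones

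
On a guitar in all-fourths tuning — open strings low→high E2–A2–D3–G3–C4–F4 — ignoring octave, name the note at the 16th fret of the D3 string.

F#

D3 is MIDI 50. Adding 16 gives 66; 66 mod 12 = 6, i.e. F#.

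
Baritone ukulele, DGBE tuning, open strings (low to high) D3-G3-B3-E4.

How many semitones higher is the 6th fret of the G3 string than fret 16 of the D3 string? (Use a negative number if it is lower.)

-5 semitones

G3 at fret 6 → C#4 (MIDI 61); D3 at fret 16 → F#4 (MIDI 66).
61 − 66 = -5, so the two pitches are 5 semitones apart.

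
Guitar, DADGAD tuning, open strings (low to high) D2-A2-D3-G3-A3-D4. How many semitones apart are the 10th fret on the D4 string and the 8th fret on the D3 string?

D4 at fret 10 → C5 (MIDI 72); D3 at fret 8 → A#3 (MIDI 58).
72 − 58 = 14, so the two pitches are 14 semitones apart, with C5 the higher.

14 semitones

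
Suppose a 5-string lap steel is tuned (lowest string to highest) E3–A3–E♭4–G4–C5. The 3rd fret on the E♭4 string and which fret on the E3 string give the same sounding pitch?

E♭4 at fret 3 is E♭4 + 3 semitones = G♭4.
The open E3 string is 11 semitones below the open E♭4, so the same pitch on the E3 string lies at fret 3 + 11 = 14.

14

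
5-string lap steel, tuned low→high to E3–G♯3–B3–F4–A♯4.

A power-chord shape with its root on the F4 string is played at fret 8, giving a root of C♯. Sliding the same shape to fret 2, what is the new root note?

G

Moving from fret 8 to fret 2 shifts the root by -6 semitones.
C♯ down 6 semitones is G.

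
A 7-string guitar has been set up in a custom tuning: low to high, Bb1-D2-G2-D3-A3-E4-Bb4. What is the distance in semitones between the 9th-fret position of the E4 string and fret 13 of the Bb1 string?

26 semitones

E4 at fret 9 → Db5 (MIDI 73); Bb1 at fret 13 → B2 (MIDI 47).
73 − 47 = 26, so the two pitches are 26 semitones apart, with Db5 the higher.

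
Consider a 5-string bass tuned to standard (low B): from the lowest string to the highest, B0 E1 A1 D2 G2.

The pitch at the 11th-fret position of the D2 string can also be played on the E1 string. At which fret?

21

D2 at fret 11 is D2 + 11 semitones = C#3.
The open E1 string is 10 semitones below the open D2, so the same pitch on the E1 string lies at fret 11 + 10 = 21.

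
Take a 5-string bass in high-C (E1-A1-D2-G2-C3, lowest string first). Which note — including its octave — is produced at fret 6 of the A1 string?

D#2

The open A1 string plus 6 semitones: A–A#–B–C–C#–D–D#.
The walk passes from B into C once, so the octave number goes from 1 to 2.
(Equivalently spelled Eb2.)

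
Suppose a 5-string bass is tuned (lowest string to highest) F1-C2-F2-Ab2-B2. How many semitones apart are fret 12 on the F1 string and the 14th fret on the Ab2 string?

F1 at fret 12 → F2 (MIDI 41); Ab2 at fret 14 → Bb3 (MIDI 58).
41 − 58 = -17, so the two pitches are 17 semitones apart, with Bb3 the higher.

17 semitones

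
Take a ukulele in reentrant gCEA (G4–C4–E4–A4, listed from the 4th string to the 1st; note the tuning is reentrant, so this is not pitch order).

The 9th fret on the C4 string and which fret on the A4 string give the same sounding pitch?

0

C4 at fret 9 is C4 + 9 semitones = A4.
The open A4 string is 9 semitones above the open C4, so the same pitch on the A4 string lies at fret 9 − 9 = 0.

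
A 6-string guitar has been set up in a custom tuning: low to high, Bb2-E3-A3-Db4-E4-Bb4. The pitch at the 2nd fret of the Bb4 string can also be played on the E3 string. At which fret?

20

Bb4 at fret 2 is Bb4 + 2 semitones = C5.
The open E3 string is 18 semitones below the open Bb4, so the same pitch on the E3 string lies at fret 2 + 18 = 20.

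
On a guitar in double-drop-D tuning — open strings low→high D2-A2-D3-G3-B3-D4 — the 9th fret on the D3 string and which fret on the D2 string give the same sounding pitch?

21

Fret 9 on D3 is MIDI 50 + 9 = 59 (B3). On the D2 string (open MIDI 38), that pitch is 59 − 38 = fret 21.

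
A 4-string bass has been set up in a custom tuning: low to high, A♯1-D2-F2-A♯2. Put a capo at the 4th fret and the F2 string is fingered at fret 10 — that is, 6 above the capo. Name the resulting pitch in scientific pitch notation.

The capo raises the open F2 by 4 semitones to A2; fretting 6 more gives F2 + 4 + 6 = F2 + 10 semitones = D♯3.
(Also written E♭.)

D♯3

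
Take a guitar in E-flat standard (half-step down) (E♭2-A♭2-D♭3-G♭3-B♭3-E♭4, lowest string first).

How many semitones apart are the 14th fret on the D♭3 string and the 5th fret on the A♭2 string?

D♭3 at fret 14 → E♭4 (MIDI 63); A♭2 at fret 5 → D♭3 (MIDI 49).
63 − 49 = 14, so the two pitches are 14 semitones apart, with E♭4 the higher.

14 semitones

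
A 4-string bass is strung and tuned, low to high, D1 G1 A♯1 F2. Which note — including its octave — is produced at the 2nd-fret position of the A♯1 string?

C2

Each fret is one semitone, so A♯1 + 2 = C2.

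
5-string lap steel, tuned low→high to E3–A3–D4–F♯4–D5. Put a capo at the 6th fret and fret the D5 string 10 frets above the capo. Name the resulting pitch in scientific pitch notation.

F♯6

The capo raises the open D5 by 6 semitones to G♯5; fretting 10 more gives D5 + 6 + 10 = D5 + 16 semitones = F♯6.
(Also written G♭.)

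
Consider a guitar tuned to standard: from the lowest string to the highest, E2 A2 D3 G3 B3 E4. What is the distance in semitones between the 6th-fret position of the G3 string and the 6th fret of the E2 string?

15 semitones

G3 at fret 6 → C#4 (MIDI 61); E2 at fret 6 → A#2 (MIDI 46).
61 − 46 = 15, so the two pitches are 15 semitones apart, with C#4 the higher.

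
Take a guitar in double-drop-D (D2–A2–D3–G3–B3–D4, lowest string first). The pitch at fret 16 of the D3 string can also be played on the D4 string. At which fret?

Fret 16 on D3 is MIDI 50 + 16 = 66 (F#4). On the D4 string (open MIDI 62), that pitch is 66 − 62 = fret 4.

4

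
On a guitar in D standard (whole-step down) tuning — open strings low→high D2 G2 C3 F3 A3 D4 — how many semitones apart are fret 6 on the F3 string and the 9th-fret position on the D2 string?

F3 at fret 6 → B3 (MIDI 59); D2 at fret 9 → B2 (MIDI 47).
59 − 47 = 12, so the two pitches are 12 semitones apart, with B3 the higher.

12 semitones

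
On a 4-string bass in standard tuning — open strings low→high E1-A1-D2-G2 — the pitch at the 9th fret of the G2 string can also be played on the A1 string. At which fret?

19

G2 at fret 9 is G2 + 9 semitones = E3.
The open A1 string is 10 semitones below the open G2, so the same pitch on the A1 string lies at fret 9 + 10 = 19.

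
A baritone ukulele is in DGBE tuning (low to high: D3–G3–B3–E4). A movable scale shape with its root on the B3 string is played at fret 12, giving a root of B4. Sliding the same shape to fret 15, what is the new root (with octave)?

Moving from fret 12 to fret 15 shifts the root by 3 semitones.
B4 up 3 semitones is D5.

D5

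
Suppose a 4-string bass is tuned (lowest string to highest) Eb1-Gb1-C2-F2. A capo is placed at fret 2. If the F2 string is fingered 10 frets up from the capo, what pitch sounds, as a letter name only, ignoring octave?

The capo raises the open F2 by 2 semitones to G2; fretting 10 more gives F2 + 2 + 10 = F2 + 12 semitones, landing on F.

F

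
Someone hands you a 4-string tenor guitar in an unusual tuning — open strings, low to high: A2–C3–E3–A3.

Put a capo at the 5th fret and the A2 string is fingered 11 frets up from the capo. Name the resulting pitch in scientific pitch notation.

C♯4

The capo raises the open A2 by 5 semitones to D3; fretting 11 more gives A2 + 5 + 11 = A2 + 16 semitones = C♯4.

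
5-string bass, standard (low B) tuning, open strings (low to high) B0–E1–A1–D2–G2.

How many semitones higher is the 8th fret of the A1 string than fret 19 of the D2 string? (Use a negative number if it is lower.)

A1 at fret 8 → F2 (MIDI 41); D2 at fret 19 → A3 (MIDI 57).
41 − 57 = -16, so the two pitches are 16 semitones apart.

-16 semitones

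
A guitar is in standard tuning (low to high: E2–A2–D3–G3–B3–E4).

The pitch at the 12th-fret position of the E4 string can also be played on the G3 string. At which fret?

21

E4 at fret 12 is E4 + 12 semitones = E5.
The open G3 string is 9 semitones below the open E4, so the same pitch on the G3 string lies at fret 12 + 9 = 21.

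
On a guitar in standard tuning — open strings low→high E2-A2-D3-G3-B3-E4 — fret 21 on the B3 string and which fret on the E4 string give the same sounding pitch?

16

B3 at fret 21 is B3 + 21 semitones = G♯5.
The open E4 string is 5 semitones above the open B3, so the same pitch on the E4 string lies at fret 21 − 5 = 16.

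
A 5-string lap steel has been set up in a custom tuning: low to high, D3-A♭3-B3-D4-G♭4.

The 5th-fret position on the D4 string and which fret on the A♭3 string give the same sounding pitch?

11

D4 at fret 5 is D4 + 5 semitones = G4.
The open A♭3 string is 6 semitones below the open D4, so the same pitch on the A♭3 string lies at fret 5 + 6 = 11.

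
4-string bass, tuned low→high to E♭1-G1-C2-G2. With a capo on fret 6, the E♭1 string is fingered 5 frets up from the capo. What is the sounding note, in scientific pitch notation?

The capo raises the open E♭1 by 6 semitones to A1; fretting 5 more gives E♭1 + 6 + 5 = E♭1 + 11 semitones = D2.

D2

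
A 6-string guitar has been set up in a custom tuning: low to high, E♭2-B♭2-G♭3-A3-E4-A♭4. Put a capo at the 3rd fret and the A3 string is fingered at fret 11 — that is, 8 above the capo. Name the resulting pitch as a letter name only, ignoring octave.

The capo raises the open A3 by 3 semitones to C4; fretting 8 more gives A3 + 3 + 8 = A3 + 11 semitones, landing on A♭.
(Also written G♯.)

A♭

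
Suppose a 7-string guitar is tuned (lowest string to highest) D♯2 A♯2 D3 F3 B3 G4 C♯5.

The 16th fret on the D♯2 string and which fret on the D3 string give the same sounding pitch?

5

D♯2 at fret 16 is D♯2 + 16 semitones = G3.
The open D3 string is 11 semitones above the open D♯2, so the same pitch on the D3 string lies at fret 16 − 11 = 5.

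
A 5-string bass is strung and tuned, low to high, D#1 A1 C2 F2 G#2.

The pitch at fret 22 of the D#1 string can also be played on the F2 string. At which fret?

8

Fret 22 on D#1 is MIDI 27 + 22 = 49 (C#3). On the F2 string (open MIDI 41), that pitch is 49 − 41 = fret 8.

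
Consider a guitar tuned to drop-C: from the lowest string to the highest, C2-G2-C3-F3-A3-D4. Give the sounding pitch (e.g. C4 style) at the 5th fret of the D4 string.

D4 is MIDI 62. Adding 5 gives 67, which is G4.

G4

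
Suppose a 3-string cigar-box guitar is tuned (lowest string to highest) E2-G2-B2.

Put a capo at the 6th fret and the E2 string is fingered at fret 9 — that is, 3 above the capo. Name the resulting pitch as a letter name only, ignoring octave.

The capo raises the open E2 by 6 semitones to A♯2; fretting 3 more gives E2 + 6 + 3 = E2 + 9 semitones, landing on C♯.

C♯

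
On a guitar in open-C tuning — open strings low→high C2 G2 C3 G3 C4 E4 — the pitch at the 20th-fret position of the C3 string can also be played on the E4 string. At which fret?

C3 at fret 20 is C3 + 20 semitones = G#4.
The open E4 string is 16 semitones above the open C3, so the same pitch on the E4 string lies at fret 20 − 16 = 4.

4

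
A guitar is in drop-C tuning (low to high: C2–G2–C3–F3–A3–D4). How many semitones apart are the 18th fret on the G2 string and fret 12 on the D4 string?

13 semitones

G2 at fret 18 → C#4 (MIDI 61); D4 at fret 12 → D5 (MIDI 74).
61 − 74 = -13, so the two pitches are 13 semitones apart, with D5 the higher.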